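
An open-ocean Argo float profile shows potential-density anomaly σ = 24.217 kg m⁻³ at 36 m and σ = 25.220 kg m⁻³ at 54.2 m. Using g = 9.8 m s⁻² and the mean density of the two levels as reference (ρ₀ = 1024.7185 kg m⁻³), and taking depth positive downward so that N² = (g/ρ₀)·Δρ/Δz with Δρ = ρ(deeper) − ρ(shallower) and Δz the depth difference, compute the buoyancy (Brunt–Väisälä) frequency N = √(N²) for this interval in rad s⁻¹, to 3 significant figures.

0.0230 rad s⁻¹

Δρ = 1025.220 − 1024.217 = 1.003 kg m⁻³ over Δz = 54.2 − 36 = 18.2 m.
N² = (9.8/1024.7185) × (1.003/18.2) = 5.2705 × 10⁻⁴ s⁻².
N = √(5.2705 × 10⁻⁴) = 0.022958 rad s⁻¹ ≈ 0.0230 rad s⁻¹.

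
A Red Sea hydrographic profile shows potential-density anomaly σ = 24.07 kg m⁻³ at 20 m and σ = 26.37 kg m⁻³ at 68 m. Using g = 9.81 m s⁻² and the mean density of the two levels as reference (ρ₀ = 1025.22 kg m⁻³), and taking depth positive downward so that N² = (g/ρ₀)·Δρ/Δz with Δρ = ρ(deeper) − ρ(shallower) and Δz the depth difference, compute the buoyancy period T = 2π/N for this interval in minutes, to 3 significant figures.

4.89 min

Δρ = 1026.37 − 1024.07 = 2.30 kg m⁻³ over Δz = 68 − 20 = 48 m.
N² = (9.81/1025.22) × (2.30/48) = 4.5850 × 10⁻⁴ s⁻².
N = √(4.5850 × 10⁻⁴) = 0.021413 rad s⁻¹, so T = 2π/N = 293.43 s = 4.8905 min ≈ 4.89 min.
N² > 0, so the interval is statically stable.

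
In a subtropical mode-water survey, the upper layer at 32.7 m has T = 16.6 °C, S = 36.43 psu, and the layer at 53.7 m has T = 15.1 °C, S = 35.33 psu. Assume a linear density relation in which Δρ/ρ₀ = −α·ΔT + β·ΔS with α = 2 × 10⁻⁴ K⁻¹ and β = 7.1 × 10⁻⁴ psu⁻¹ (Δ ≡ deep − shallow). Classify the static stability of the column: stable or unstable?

ΔT = 15.1 − 16.6 = -1.5 K and ΔS = 35.33 − 36.43 = -1.10 psu (deep − shallow).
−αΔT = 3.00 × 10⁻⁴; βΔS = -7.81 × 10⁻⁴; sum Δρ/ρ₀ = -4.81 × 10⁻⁴.
Δρ/ρ₀ < 0, so Δρ < 0: deeper water is lighter → statically unstable; the column would overturn.

unstable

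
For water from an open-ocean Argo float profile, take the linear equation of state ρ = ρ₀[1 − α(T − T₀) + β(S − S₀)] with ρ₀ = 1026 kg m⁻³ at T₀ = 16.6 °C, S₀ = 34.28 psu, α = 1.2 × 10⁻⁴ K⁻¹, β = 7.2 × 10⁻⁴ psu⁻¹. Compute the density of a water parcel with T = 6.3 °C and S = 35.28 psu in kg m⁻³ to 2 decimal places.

T − T₀ = -10.3 K, S − S₀ = +1.00 psu.
Bracket = 1 − α·(-10.3) + β·(+1.00) = 1 + (1.956 × 10⁻³) = 1.0019560.
ρ = 1026 × 1.0019560 = 1028.01 kg m⁻³.

1028.01 kg m⁻³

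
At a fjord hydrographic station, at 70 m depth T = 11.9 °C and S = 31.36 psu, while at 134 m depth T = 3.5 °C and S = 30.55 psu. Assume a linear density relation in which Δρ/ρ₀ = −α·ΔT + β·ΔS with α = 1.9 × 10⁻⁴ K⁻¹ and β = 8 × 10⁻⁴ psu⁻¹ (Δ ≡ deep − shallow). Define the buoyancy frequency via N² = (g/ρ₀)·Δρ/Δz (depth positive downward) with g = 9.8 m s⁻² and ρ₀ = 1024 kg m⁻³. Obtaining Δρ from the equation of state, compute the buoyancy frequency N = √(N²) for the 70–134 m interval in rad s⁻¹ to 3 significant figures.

ΔT = -8.4 K, ΔS = -0.81 psu (deep − shallow).
Δρ/ρ₀ = −αΔT + βΔS = 1.596 × 10⁻³ − 6.48 × 10⁻⁴ = 9.48 × 10⁻⁴, so Δρ ≈ 0.9708 kg m⁻³.
N² = (g/ρ₀)·Δρ/Δz = g·(Δρ/ρ₀)/Δz = 9.8 × 9.48 × 10⁻⁴ / 64 = 1.4516 × 10⁻⁴ s⁻².
N = √(1.4516 × 10⁻⁴) = 0.012048 rad s⁻¹ ≈ 0.0120 rad s⁻¹.

0.0120 rad s⁻¹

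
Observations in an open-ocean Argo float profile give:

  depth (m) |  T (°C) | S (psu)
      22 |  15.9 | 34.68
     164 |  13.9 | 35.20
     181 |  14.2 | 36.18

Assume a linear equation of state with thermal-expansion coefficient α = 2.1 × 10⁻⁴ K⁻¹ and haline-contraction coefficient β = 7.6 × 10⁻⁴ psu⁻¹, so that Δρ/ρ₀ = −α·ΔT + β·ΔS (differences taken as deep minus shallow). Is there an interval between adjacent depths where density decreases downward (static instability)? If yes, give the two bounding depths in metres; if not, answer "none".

Evaluate Δρ/ρ₀ = −αΔT + βΔS across each adjacent pair:
  22–164 m: −αΔT+βΔS = −(2.1 × 10⁻⁴)(-2.0)+(7.6 × 10⁻⁴)(+0.52) = 8.2 × 10⁻⁴ → stable
  164–181 m: −αΔT+βΔS = −(2.1 × 10⁻⁴)(+0.3)+(7.6 × 10⁻⁴)(+0.98) = 6.8 × 10⁻⁴ → stable
Every interval has Δρ > 0: the column is stably stratified throughout.

none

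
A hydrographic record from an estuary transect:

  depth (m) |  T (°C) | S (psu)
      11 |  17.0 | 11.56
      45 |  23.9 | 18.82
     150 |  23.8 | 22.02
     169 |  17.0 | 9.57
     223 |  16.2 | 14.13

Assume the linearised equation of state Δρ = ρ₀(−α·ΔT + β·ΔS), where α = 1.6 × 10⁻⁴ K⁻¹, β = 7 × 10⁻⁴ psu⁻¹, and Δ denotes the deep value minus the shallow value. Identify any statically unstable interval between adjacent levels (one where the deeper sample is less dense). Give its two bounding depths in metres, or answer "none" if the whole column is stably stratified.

150–169 m

Evaluate Δρ/ρ₀ = −αΔT + βΔS across each adjacent pair:
  11–45 m: −αΔT+βΔS = −(1.6 × 10⁻⁴)(+6.9)+(7 × 10⁻⁴)(+7.26) = 4.0 × 10⁻³ → stable
  45–150 m: −αΔT+βΔS = −(1.6 × 10⁻⁴)(-0.1)+(7 × 10⁻⁴)(+3.20) = 2.3 × 10⁻³ → stable
  150–169 m: −αΔT+βΔS = −(1.6 × 10⁻⁴)(-6.8)+(7 × 10⁻⁴)(-12.45) = -7.6 × 10⁻³ → UNSTABLE
  169–223 m: −αΔT+βΔS = −(1.6 × 10⁻⁴)(-0.8)+(7 × 10⁻⁴)(+4.56) = 3.3 × 10⁻³ → stable
The 150–169 m interval has Δρ < 0: lighter water underlies denser water.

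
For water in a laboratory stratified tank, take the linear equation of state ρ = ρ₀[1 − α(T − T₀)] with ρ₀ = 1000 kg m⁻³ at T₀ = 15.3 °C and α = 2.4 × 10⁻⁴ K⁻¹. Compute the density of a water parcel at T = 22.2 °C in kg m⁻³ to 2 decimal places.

T − T₀ = +6.9 K.
Bracket = 1 − α·(+6.9) = 1 + (-1.656 × 10⁻³) = 0.9983440.
ρ = 1000 × 0.9983440 = 998.34 kg m⁻³.

998.34 kg m⁻³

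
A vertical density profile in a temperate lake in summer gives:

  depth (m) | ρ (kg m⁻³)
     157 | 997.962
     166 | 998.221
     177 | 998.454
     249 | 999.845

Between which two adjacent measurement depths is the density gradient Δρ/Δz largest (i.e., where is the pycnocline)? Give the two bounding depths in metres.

157–166 m

Compute the density gradient over each adjacent pair:
  157–166 m: Δρ/Δz = 0.259/9 = 0.029 kg m⁻⁴
  166–177 m: Δρ/Δz = 0.233/11 = 0.021 kg m⁻⁴
  177–249 m: Δρ/Δz = 1.391/72 = 0.019 kg m⁻⁴
The largest gradient is in the 157–166 m interval — the pycnocline.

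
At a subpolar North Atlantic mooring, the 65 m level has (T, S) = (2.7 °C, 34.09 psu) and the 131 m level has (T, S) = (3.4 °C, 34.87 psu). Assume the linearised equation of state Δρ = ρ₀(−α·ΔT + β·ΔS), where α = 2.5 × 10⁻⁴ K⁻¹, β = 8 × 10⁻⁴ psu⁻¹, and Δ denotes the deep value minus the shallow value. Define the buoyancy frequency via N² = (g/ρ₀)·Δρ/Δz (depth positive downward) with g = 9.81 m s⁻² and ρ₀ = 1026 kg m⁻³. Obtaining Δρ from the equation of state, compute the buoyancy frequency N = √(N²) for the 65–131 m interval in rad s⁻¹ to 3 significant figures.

8.17 × 10⁻³ rad s⁻¹

ΔT = +0.7 K, ΔS = +0.78 psu (deep − shallow).
Δρ/ρ₀ = −αΔT + βΔS = -1.75 × 10⁻⁴ + 6.24 × 10⁻⁴ = 4.49 × 10⁻⁴, so Δρ ≈ 0.4607 kg m⁻³.
N² = (g/ρ₀)·Δρ/Δz = g·(Δρ/ρ₀)/Δz = 9.81 × 4.49 × 10⁻⁴ / 66 = 6.6738 × 10⁻⁵ s⁻².
N = √(6.6738 × 10⁻⁵) = 8.1693 × 10⁻³ rad s⁻¹ ≈ 8.17 × 10⁻³ rad s⁻¹.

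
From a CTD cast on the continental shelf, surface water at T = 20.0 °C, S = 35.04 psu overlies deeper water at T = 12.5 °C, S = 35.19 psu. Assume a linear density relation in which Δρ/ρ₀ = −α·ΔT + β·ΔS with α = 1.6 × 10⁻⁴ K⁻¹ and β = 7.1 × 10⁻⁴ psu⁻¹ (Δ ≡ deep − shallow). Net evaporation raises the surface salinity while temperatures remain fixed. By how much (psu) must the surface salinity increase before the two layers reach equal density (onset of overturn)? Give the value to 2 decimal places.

Neutral buoyancy requires −α(T_deep − T_surf) + β(S_deep − S_surf′) = 0.
S_surf′ = S_deep − (α/β)·ΔT = 35.19 − (1.6 × 10⁻⁴/7.1 × 10⁻⁴)·(-7.5) = 36.8801 psu.
Increase required: 36.8801 − 35.04 = 1.8401 psu.

1.84 psu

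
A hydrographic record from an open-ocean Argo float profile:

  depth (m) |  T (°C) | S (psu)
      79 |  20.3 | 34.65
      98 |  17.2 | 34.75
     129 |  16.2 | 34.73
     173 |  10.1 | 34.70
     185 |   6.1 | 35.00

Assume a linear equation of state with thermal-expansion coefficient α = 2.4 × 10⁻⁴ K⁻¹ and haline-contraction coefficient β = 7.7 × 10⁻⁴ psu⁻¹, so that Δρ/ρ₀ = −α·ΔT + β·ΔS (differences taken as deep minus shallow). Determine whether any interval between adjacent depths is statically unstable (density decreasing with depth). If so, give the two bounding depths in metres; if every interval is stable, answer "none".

Evaluate Δρ/ρ₀ = −αΔT + βΔS across each adjacent pair:
  79–98 m: −αΔT+βΔS = −(2.4 × 10⁻⁴)(-3.1)+(7.7 × 10⁻⁴)(+0.10) = 8.2 × 10⁻⁴ → stable
  98–129 m: −αΔT+βΔS = −(2.4 × 10⁻⁴)(-1.0)+(7.7 × 10⁻⁴)(-0.02) = 2.2 × 10⁻⁴ → stable
  129–173 m: −αΔT+βΔS = −(2.4 × 10⁻⁴)(-6.1)+(7.7 × 10⁻⁴)(-0.03) = 1.4 × 10⁻³ → stable
  173–185 m: −αΔT+βΔS = −(2.4 × 10⁻⁴)(-4.0)+(7.7 × 10⁻⁴)(+0.30) = 1.2 × 10⁻³ → stable
Every interval has Δρ > 0: the column is stably stratified throughout.

none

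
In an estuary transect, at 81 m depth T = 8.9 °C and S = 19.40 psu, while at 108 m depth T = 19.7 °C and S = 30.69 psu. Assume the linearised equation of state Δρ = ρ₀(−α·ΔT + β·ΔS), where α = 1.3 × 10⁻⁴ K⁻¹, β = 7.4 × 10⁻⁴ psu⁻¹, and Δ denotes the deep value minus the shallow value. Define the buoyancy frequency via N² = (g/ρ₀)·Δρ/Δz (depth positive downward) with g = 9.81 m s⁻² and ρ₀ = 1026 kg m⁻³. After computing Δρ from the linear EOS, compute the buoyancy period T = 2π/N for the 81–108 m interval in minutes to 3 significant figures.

2.08 min

ΔT = +10.8 K, ΔS = +11.29 psu (deep − shallow).
Δρ/ρ₀ = −αΔT + βΔS = -1.404 × 10⁻³ + 8.3546 × 10⁻³ = 6.9506 × 10⁻³, so Δρ ≈ 7.131 kg m⁻³.
N² = (g/ρ₀)·Δρ/Δz = g·(Δρ/ρ₀)/Δz = 9.81 × 6.9506 × 10⁻³ / 27 = 2.5254 × 10⁻³ s⁻².
N = √(2.5254 × 10⁻³) = 0.050253 rad s⁻¹ → T = 2π/N = 125.03 s = 2.0838 min ≈ 2.08 min.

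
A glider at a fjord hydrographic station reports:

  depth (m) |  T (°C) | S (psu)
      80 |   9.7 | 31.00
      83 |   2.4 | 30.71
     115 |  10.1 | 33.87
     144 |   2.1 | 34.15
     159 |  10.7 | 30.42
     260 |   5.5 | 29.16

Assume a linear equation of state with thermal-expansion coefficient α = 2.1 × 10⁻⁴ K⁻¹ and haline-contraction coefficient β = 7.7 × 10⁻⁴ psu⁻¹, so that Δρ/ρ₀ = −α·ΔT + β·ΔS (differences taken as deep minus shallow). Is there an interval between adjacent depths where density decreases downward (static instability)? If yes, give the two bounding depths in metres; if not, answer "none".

144–159 m

Evaluate Δρ/ρ₀ = −αΔT + βΔS across each adjacent pair:
  80–83 m: −αΔT+βΔS = −(2.1 × 10⁻⁴)(-7.3)+(7.7 × 10⁻⁴)(-0.29) = 1.3 × 10⁻³ → stable
  83–115 m: −αΔT+βΔS = −(2.1 × 10⁻⁴)(+7.7)+(7.7 × 10⁻⁴)(+3.16) = 8.2 × 10⁻⁴ → stable
  115–144 m: −αΔT+βΔS = −(2.1 × 10⁻⁴)(-8.0)+(7.7 × 10⁻⁴)(+0.28) = 1.9 × 10⁻³ → stable
  144–159 m: −αΔT+βΔS = −(2.1 × 10⁻⁴)(+8.6)+(7.7 × 10⁻⁴)(-3.73) = -4.7 × 10⁻³ → UNSTABLE
  159–260 m: −αΔT+βΔS = −(2.1 × 10⁻⁴)(-5.2)+(7.7 × 10⁻⁴)(-1.26) = 1.2 × 10⁻⁴ → stable
The 144–159 m interval has Δρ < 0: lighter water underlies denser water.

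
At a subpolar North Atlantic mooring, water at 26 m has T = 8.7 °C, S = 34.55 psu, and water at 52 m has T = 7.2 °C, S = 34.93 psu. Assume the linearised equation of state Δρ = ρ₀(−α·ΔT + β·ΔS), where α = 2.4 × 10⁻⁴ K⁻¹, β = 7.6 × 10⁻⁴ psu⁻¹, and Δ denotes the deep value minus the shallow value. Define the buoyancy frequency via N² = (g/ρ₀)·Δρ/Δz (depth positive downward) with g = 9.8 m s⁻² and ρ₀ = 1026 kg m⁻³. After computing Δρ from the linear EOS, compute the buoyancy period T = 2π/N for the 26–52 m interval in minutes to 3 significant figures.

6.70 min

ΔT = -1.5 K, ΔS = +0.38 psu (deep − shallow).
Δρ/ρ₀ = −αΔT + βΔS = 3.60 × 10⁻⁴ + 2.888 × 10⁻⁴ = 6.488 × 10⁻⁴, so Δρ ≈ 0.6657 kg m⁻³.
N² = (g/ρ₀)·Δρ/Δz = g·(Δρ/ρ₀)/Δz = 9.8 × 6.488 × 10⁻⁴ / 26 = 2.4455 × 10⁻⁴ s⁻².
N = √(2.4455 × 10⁻⁴) = 0.015638 rad s⁻¹ → T = 2π/N = 401.79 s = 6.6965 min ≈ 6.70 min.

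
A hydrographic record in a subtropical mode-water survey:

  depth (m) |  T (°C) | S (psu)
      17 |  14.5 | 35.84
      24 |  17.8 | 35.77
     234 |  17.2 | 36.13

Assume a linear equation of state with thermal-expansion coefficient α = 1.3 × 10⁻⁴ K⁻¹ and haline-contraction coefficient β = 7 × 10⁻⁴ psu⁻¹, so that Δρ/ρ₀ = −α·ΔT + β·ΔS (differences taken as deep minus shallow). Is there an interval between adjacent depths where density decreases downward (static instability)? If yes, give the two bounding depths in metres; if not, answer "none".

Evaluate Δρ/ρ₀ = −αΔT + βΔS across each adjacent pair:
  17–24 m: −αΔT+βΔS = −(1.3 × 10⁻⁴)(+3.3)+(7 × 10⁻⁴)(-0.07) = -4.8 × 10⁻⁴ → UNSTABLE
  24–234 m: −αΔT+βΔS = −(1.3 × 10⁻⁴)(-0.6)+(7 × 10⁻⁴)(+0.36) = 3.3 × 10⁻⁴ → stable
The 17–24 m interval has Δρ < 0: lighter water underlies denser water.

17–24 m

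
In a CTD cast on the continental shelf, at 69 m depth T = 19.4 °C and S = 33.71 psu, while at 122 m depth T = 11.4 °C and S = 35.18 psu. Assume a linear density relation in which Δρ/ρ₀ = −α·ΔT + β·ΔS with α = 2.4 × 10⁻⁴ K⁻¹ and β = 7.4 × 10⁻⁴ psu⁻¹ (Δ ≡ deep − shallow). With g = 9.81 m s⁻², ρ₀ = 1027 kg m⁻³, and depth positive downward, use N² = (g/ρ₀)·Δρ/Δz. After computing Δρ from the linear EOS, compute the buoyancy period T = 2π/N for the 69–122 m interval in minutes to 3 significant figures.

4.44 min

ΔT = -8.0 K, ΔS = +1.47 psu (deep − shallow).
Δρ/ρ₀ = −αΔT + βΔS = 1.92 × 10⁻³ + 1.0878 × 10⁻³ = 3.0078 × 10⁻³, so Δρ ≈ 3.089 kg m⁻³.
N² = (g/ρ₀)·Δρ/Δz = g·(Δρ/ρ₀)/Δz = 9.81 × 3.0078 × 10⁻³ / 53 = 5.5673 × 10⁻⁴ s⁻².
N = √(5.5673 × 10⁻⁴) = 0.023595 rad s⁻¹ → T = 2π/N = 266.29 s = 4.4382 min ≈ 4.44 min.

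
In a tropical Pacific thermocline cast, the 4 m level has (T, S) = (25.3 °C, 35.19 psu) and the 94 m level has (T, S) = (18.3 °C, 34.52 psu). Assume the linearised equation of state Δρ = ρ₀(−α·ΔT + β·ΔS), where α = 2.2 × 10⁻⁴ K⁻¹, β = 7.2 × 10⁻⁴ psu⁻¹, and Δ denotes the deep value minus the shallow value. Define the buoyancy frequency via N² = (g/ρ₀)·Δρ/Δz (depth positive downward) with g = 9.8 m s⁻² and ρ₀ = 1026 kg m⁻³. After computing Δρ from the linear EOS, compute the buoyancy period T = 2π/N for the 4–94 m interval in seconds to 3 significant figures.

ΔT = -7.0 K, ΔS = -0.67 psu (deep − shallow).
Δρ/ρ₀ = −αΔT + βΔS = 1.54 × 10⁻³ − 4.824 × 10⁻⁴ = 1.0576 × 10⁻³, so Δρ ≈ 1.085 kg m⁻³.
N² = (g/ρ₀)·Δρ/Δz = g·(Δρ/ρ₀)/Δz = 9.8 × 1.0576 × 10⁻³ / 90 = 1.1516 × 10⁻⁴ s⁻².
N = √(1.1516 × 10⁻⁴) = 0.010731 rad s⁻¹ → T = 2π/N = 585.52 s ≈ 586 s.

586 s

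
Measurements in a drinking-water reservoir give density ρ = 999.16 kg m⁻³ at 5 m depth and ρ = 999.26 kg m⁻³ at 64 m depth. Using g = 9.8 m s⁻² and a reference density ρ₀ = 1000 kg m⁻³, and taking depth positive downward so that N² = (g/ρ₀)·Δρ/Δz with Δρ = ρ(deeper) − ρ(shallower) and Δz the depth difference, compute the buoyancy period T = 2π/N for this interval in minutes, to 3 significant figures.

25.7 min

Δρ = 999.26 − 999.16 = 0.10 kg m⁻³ over Δz = 64 − 5 = 59 m.
N² = (9.8/1000) × (0.10/59) = 1.6610 × 10⁻⁵ s⁻².
N = √(1.6610 × 10⁻⁵) = 4.0755 × 10⁻³ rad s⁻¹, so T = 2π/N = 1.5417 × 10³ s = 25.695 min ≈ 25.7 min.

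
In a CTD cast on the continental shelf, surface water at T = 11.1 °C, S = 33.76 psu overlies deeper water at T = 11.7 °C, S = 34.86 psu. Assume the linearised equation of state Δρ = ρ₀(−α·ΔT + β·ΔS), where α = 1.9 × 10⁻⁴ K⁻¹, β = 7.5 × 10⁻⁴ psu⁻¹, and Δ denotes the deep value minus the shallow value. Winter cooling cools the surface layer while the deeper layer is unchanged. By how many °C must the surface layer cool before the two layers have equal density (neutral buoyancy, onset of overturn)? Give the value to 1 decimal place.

Neutral buoyancy requires Δρ = 0, i.e. −α(T_deep − T_surf′) + β(S_deep − S_surf) = 0.
T_surf′ = T_deep − (β/α)·ΔS = 11.7 − (7.5 × 10⁻⁴/1.9 × 10⁻⁴)·(+1.10) = 7.358 °C.
Cooling required: 11.1 − (7.358) = 3.742 °C.

3.7 °C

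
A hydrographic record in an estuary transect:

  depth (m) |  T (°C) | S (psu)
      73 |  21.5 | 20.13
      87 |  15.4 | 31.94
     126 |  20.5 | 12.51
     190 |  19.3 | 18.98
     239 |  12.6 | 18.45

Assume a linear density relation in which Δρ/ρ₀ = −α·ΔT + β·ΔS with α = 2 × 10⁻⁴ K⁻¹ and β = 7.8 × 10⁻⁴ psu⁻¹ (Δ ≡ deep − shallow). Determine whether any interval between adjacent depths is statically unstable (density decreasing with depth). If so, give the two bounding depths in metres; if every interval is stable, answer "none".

Evaluate Δρ/ρ₀ = −αΔT + βΔS across each adjacent pair:
  73–87 m: −αΔT+βΔS = −(2 × 10⁻⁴)(-6.1)+(7.8 × 10⁻⁴)(+11.81) = 0.010 → stable
  87–126 m: −αΔT+βΔS = −(2 × 10⁻⁴)(+5.1)+(7.8 × 10⁻⁴)(-19.43) = -0.016 → UNSTABLE
  126–190 m: −αΔT+βΔS = −(2 × 10⁻⁴)(-1.2)+(7.8 × 10⁻⁴)(+6.47) = 5.3 × 10⁻³ → stable
  190–239 m: −αΔT+βΔS = −(2 × 10⁻⁴)(-6.7)+(7.8 × 10⁻⁴)(-0.53) = 9.3 × 10⁻⁴ → stable
The 87–126 m interval has Δρ < 0: lighter water underlies denser water.

87–126 m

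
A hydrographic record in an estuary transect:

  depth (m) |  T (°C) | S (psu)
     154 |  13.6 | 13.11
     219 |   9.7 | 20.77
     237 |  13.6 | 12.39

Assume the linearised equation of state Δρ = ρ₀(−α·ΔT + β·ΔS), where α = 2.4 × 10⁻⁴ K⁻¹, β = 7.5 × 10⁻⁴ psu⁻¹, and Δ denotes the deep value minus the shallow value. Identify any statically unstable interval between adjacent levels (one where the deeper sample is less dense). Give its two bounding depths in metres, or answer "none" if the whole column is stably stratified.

219–237 m

Evaluate Δρ/ρ₀ = −αΔT + βΔS across each adjacent pair:
  154–219 m: −αΔT+βΔS = −(2.4 × 10⁻⁴)(-3.9)+(7.5 × 10⁻⁴)(+7.66) = 6.7 × 10⁻³ → stable
  219–237 m: −αΔT+βΔS = −(2.4 × 10⁻⁴)(+3.9)+(7.5 × 10⁻⁴)(-8.38) = -7.2 × 10⁻³ → UNSTABLE
The 219–237 m interval has Δρ < 0: lighter water underlies denser water.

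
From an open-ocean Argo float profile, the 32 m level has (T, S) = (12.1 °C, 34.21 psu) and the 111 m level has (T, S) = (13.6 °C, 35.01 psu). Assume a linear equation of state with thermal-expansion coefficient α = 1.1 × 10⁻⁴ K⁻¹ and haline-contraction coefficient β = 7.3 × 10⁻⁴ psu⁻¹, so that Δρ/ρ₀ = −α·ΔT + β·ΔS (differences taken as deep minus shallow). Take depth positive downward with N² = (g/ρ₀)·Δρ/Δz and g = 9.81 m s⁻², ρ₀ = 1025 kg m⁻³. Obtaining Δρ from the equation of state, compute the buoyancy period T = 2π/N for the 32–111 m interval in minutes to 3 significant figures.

ΔT = +1.5 K, ΔS = +0.80 psu (deep − shallow).
Δρ/ρ₀ = −αΔT + βΔS = -1.65 × 10⁻⁴ + 5.84 × 10⁻⁴ = 4.19 × 10⁻⁴, so Δρ ≈ 0.4295 kg m⁻³.
N² = (g/ρ₀)·Δρ/Δz = g·(Δρ/ρ₀)/Δz = 9.81 × 4.19 × 10⁻⁴ / 79 = 5.2030 × 10⁻⁵ s⁻².
N = √(5.2030 × 10⁻⁵) = 7.2132 × 10⁻³ rad s⁻¹ → T = 2π/N = 871.07 s = 14.518 min ≈ 14.5 min.

14.5 min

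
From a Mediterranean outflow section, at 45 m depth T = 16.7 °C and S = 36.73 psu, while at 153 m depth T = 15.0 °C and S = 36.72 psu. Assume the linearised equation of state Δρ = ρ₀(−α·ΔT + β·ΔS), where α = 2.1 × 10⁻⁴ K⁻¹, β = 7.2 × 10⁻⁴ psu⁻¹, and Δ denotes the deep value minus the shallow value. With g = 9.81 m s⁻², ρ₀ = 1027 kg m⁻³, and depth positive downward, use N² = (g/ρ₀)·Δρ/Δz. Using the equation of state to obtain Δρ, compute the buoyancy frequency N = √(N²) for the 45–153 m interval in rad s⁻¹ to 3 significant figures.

ΔT = -1.7 K, ΔS = -0.01 psu (deep − shallow).
Δρ/ρ₀ = −αΔT + βΔS = 3.57 × 10⁻⁴ − 7.20 × 10⁻⁶ = 3.498 × 10⁻⁴, so Δρ ≈ 0.3592 kg m⁻³.
N² = (g/ρ₀)·Δρ/Δz = g·(Δρ/ρ₀)/Δz = 9.81 × 3.498 × 10⁻⁴ / 108 = 3.1774 × 10⁻⁵ s⁻².
N = √(3.1774 × 10⁻⁵) = 5.6368 × 10⁻³ rad s⁻¹ ≈ 5.64 × 10⁻³ rad s⁻¹.

5.64 × 10⁻³ rad s⁻¹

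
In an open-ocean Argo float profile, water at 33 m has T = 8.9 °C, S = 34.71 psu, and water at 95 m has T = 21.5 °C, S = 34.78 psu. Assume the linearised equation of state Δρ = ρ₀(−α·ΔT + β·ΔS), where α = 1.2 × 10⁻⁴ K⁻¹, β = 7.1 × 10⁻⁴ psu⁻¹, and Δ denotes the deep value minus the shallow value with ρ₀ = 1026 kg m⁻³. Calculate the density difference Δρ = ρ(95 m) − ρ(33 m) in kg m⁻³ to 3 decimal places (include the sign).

-1.500 kg m⁻³

ΔT = +12.6 K, ΔS = +0.07 psu (deep − shallow).
Δρ/ρ₀ = −(1.2 × 10⁻⁴)(+12.6) + (7.1 × 10⁻⁴)(+0.07) = -1.4623 × 10⁻³.
Δρ = 1026 × (-1.4623 × 10⁻³) = -1.500 kg m⁻³.
Negative Δρ: lighter below, statically unstable.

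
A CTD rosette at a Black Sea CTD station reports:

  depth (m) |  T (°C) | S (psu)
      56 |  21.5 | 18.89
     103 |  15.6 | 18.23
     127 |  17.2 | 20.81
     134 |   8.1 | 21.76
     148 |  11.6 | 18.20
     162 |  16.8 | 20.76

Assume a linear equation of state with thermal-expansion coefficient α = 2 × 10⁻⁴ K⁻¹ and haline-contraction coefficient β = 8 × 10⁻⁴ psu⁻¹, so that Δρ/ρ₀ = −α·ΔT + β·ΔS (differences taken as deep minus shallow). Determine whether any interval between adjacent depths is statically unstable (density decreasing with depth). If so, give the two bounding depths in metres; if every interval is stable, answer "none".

Evaluate Δρ/ρ₀ = −αΔT + βΔS across each adjacent pair:
  56–103 m: −αΔT+βΔS = −(2 × 10⁻⁴)(-5.9)+(8 × 10⁻⁴)(-0.66) = 6.5 × 10⁻⁴ → stable
  103–127 m: −αΔT+βΔS = −(2 × 10⁻⁴)(+1.6)+(8 × 10⁻⁴)(+2.58) = 1.7 × 10⁻³ → stable
  127–134 m: −αΔT+βΔS = −(2 × 10⁻⁴)(-9.1)+(8 × 10⁻⁴)(+0.95) = 2.6 × 10⁻³ → stable
  134–148 m: −αΔT+βΔS = −(2 × 10⁻⁴)(+3.5)+(8 × 10⁻⁴)(-3.56) = -3.5 × 10⁻³ → UNSTABLE
  148–162 m: −αΔT+βΔS = −(2 × 10⁻⁴)(+5.2)+(8 × 10⁻⁴)(+2.56) = 1.0 × 10⁻³ → stable
The 134–148 m interval has Δρ < 0: lighter water underlies denser water.

134–148 m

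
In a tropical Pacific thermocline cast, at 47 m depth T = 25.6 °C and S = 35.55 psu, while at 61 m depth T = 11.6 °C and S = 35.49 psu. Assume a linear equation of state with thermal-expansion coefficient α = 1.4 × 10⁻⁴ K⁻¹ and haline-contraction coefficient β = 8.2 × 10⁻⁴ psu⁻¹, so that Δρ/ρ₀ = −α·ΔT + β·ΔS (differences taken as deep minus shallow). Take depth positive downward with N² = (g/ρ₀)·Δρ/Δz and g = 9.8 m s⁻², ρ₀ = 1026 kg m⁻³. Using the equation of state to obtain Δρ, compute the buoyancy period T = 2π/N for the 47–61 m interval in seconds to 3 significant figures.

172 s

ΔT = -14.0 K, ΔS = -0.06 psu (deep − shallow).
Δρ/ρ₀ = −αΔT + βΔS = 1.96 × 10⁻³ − 4.92 × 10⁻⁵ = 1.9108 × 10⁻³, so Δρ ≈ 1.960 kg m⁻³.
N² = (g/ρ₀)·Δρ/Δz = g·(Δρ/ρ₀)/Δz = 9.8 × 1.9108 × 10⁻³ / 14 = 1.3376 × 10⁻³ s⁻².
N = √(1.3376 × 10⁻³) = 0.036573 rad s⁻¹ → T = 2π/N = 171.80 s ≈ 172 s.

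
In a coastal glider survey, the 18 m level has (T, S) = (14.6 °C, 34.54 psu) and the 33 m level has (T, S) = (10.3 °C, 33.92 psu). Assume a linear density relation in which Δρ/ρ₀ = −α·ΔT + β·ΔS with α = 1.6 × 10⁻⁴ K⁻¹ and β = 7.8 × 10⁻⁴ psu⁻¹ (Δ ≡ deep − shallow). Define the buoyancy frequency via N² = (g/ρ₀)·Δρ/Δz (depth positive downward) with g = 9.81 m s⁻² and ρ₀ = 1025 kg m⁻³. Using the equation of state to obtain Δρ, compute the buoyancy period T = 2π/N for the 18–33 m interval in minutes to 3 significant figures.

9.06 min

ΔT = -4.3 K, ΔS = -0.62 psu (deep − shallow).
Δρ/ρ₀ = −αΔT + βΔS = 6.88 × 10⁻⁴ − 4.836 × 10⁻⁴ = 2.044 × 10⁻⁴, so Δρ ≈ 0.2095 kg m⁻³.
N² = (g/ρ₀)·Δρ/Δz = g·(Δρ/ρ₀)/Δz = 9.81 × 2.044 × 10⁻⁴ / 15 = 1.3368 × 10⁻⁴ s⁻².
N = √(1.3368 × 10⁻⁴) = 0.011562 rad s⁻¹ → T = 2π/N = 543.43 s = 9.0572 min ≈ 9.06 min.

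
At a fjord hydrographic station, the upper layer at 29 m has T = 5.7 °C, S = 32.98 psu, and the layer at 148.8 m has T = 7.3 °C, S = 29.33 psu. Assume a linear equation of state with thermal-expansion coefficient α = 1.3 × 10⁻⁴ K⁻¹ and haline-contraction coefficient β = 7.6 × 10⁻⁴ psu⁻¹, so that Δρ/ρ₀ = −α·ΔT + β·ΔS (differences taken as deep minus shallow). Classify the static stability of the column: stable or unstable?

ΔT = 7.3 − 5.7 = +1.6 K and ΔS = 29.33 − 32.98 = -3.65 psu (deep − shallow).
−αΔT = -2.08 × 10⁻⁴; βΔS = -2.774 × 10⁻³; sum Δρ/ρ₀ = -2.982 × 10⁻³.
Δρ/ρ₀ < 0, so Δρ < 0: deeper water is lighter → statically unstable; the column would overturn.

unstable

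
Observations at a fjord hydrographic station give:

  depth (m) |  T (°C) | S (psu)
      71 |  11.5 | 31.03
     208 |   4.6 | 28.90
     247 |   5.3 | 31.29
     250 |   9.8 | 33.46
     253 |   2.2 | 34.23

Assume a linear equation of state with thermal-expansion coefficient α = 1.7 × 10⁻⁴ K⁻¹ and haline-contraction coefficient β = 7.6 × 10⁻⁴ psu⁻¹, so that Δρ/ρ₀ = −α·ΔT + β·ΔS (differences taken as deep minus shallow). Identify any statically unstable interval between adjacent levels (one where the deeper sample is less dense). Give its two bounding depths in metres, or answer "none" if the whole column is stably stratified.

Evaluate Δρ/ρ₀ = −αΔT + βΔS across each adjacent pair:
  71–208 m: −αΔT+βΔS = −(1.7 × 10⁻⁴)(-6.9)+(7.6 × 10⁻⁴)(-2.13) = -4.5 × 10⁻⁴ → UNSTABLE
  208–247 m: −αΔT+βΔS = −(1.7 × 10⁻⁴)(+0.7)+(7.6 × 10⁻⁴)(+2.39) = 1.7 × 10⁻³ → stable
  247–250 m: −αΔT+βΔS = −(1.7 × 10⁻⁴)(+4.5)+(7.6 × 10⁻⁴)(+2.17) = 8.8 × 10⁻⁴ → stable
  250–253 m: −αΔT+βΔS = −(1.7 × 10⁻⁴)(-7.6)+(7.6 × 10⁻⁴)(+0.77) = 1.9 × 10⁻³ → stable
The 71–208 m interval has Δρ < 0: lighter water underlies denser water.

71–208 m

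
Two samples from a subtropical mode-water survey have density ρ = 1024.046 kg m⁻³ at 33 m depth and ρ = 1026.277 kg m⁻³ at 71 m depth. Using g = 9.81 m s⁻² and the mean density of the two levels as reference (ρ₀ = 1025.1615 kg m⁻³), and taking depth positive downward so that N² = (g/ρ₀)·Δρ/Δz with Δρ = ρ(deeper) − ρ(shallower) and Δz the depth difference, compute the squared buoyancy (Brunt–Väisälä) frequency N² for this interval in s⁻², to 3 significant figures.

5.62 × 10⁻⁴ s⁻²

Δρ = 1026.277 − 1024.046 = 2.231 kg m⁻³ over Δz = 71 − 33 = 38 m.
N² = (9.81/1025.1615) × (2.231/38) = 5.6181 × 10⁻⁴ s⁻² ≈ 5.62 × 10⁻⁴ s⁻².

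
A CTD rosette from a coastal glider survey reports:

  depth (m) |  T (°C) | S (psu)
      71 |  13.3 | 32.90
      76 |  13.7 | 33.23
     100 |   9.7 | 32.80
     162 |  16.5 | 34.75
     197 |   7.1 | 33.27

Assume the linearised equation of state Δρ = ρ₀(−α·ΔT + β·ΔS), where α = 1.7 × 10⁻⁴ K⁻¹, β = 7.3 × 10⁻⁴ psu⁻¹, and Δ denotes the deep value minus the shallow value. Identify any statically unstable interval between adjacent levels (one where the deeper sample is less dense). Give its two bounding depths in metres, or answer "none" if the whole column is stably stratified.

none

Evaluate Δρ/ρ₀ = −αΔT + βΔS across each adjacent pair:
  71–76 m: −αΔT+βΔS = −(1.7 × 10⁻⁴)(+0.4)+(7.3 × 10⁻⁴)(+0.33) = 1.7 × 10⁻⁴ → stable
  76–100 m: −αΔT+βΔS = −(1.7 × 10⁻⁴)(-4.0)+(7.3 × 10⁻⁴)(-0.43) = 3.7 × 10⁻⁴ → stable
  100–162 m: −αΔT+βΔS = −(1.7 × 10⁻⁴)(+6.8)+(7.3 × 10⁻⁴)(+1.95) = 2.7 × 10⁻⁴ → stable
  162–197 m: −αΔT+βΔS = −(1.7 × 10⁻⁴)(-9.4)+(7.3 × 10⁻⁴)(-1.48) = 5.2 × 10⁻⁴ → stable
Every interval has Δρ > 0: the column is stably stratified throughout.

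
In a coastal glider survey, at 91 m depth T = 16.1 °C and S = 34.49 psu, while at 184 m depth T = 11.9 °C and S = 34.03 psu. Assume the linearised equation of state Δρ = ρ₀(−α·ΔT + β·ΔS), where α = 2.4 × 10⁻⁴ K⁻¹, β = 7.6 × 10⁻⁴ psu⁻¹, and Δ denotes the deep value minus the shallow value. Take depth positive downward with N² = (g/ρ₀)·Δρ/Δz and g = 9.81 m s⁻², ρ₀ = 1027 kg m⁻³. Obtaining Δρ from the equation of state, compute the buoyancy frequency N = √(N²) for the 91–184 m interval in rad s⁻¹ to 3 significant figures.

8.33 × 10⁻³ rad s⁻¹

ΔT = -4.2 K, ΔS = -0.46 psu (deep − shallow).
Δρ/ρ₀ = −αΔT + βΔS = 1.008 × 10⁻³ − 3.496 × 10⁻⁴ = 6.584 × 10⁻⁴, so Δρ ≈ 0.6762 kg m⁻³.
N² = (g/ρ₀)·Δρ/Δz = g·(Δρ/ρ₀)/Δz = 9.81 × 6.584 × 10⁻⁴ / 93 = 6.9451 × 10⁻⁵ s⁻².
N = √(6.9451 × 10⁻⁵) = 8.3337 × 10⁻³ rad s⁻¹ ≈ 8.33 × 10⁻³ rad s⁻¹.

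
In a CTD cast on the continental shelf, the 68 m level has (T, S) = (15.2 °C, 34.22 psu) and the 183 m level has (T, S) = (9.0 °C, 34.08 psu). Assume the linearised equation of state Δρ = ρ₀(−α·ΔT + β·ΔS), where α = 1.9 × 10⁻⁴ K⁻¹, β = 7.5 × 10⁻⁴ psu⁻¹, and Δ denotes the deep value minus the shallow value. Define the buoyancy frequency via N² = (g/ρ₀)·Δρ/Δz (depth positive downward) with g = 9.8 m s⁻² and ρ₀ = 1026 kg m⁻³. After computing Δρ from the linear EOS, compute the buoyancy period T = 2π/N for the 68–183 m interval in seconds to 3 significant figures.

657 s

ΔT = -6.2 K, ΔS = -0.14 psu (deep − shallow).
Δρ/ρ₀ = −αΔT + βΔS = 1.178 × 10⁻³ − 1.05 × 10⁻⁴ = 1.073 × 10⁻³, so Δρ ≈ 1.101 kg m⁻³.
N² = (g/ρ₀)·Δρ/Δz = g·(Δρ/ρ₀)/Δz = 9.8 × 1.073 × 10⁻³ / 115 = 9.1438 × 10⁻⁵ s⁻².
N = √(9.1438 × 10⁻⁵) = 9.5623 × 10⁻³ rad s⁻¹ → T = 2π/N = 657.08 s ≈ 657 s.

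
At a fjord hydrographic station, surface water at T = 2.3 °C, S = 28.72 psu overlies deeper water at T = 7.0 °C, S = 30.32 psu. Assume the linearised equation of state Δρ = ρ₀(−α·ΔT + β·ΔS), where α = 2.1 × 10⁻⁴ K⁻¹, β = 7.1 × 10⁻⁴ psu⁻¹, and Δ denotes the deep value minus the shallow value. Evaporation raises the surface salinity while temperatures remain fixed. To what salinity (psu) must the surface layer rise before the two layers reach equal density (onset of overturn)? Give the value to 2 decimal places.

28.93 psu

Neutral buoyancy requires −α(T_deep − T_surf) + β(S_deep − S_surf′) = 0.
S_surf′ = S_deep − (α/β)·ΔT = 30.32 − (2.1 × 10⁻⁴/7.1 × 10⁻⁴)·(+4.7) = 28.9299 psu.
Increase required: 28.9299 − 28.72 = 0.2099 psu.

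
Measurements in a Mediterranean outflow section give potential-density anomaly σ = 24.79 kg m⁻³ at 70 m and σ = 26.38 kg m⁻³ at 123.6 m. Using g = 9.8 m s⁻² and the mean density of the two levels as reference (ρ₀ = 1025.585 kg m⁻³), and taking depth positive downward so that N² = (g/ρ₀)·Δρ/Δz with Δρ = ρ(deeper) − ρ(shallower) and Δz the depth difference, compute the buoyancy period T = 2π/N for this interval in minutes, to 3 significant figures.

6.22 min

Δρ = 1026.38 − 1024.79 = 1.59 kg m⁻³ over Δz = 123.6 − 70 = 53.6 m.
N² = (9.8/1025.585) × (1.59/53.6) = 2.8346 × 10⁻⁴ s⁻².
N = √(2.8346 × 10⁻⁴) = 0.016836 rad s⁻¹, so T = 2π/N = 373.20 s = 6.2200 min ≈ 6.22 min.
N² > 0, so the interval is statically stable.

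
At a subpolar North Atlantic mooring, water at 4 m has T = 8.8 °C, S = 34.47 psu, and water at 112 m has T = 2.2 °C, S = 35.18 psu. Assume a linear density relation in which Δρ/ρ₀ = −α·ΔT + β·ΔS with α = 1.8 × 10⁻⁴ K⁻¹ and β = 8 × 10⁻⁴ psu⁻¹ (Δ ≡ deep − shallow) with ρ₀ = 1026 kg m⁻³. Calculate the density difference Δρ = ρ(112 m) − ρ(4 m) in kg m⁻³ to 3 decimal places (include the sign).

+1.802 kg m⁻³

ΔT = -6.6 K, ΔS = +0.71 psu (deep − shallow).
Δρ/ρ₀ = −(1.8 × 10⁻⁴)(-6.6) + (8 × 10⁻⁴)(+0.71) = 1.756 × 10⁻³.
Δρ = 1026 × (1.756 × 10⁻³) = +1.802 kg m⁻³.
Positive Δρ: denser below, stable.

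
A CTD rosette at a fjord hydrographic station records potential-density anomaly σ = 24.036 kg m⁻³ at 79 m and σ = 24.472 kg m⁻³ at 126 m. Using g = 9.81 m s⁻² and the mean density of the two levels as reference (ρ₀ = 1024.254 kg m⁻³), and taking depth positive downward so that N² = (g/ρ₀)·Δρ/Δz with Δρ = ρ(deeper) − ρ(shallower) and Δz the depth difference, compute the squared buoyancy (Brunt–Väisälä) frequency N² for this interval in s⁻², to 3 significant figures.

Δρ = 1024.472 − 1024.036 = 0.436 kg m⁻³ over Δz = 126 − 79 = 47 m.
N² = (9.81/1024.254) × (0.436/47) = 8.8848 × 10⁻⁵ s⁻² ≈ 8.88 × 10⁻⁵ s⁻².
Since Δρ > 0 the layer is stably stratified.

8.88 × 10⁻⁵ s⁻²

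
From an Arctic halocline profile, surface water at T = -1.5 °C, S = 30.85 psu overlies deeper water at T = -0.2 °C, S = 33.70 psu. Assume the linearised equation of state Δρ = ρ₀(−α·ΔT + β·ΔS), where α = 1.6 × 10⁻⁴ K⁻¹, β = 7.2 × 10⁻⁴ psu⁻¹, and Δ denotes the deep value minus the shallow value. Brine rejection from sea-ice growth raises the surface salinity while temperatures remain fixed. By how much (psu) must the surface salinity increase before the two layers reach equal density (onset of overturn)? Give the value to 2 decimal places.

2.56 psu

Neutral buoyancy requires −α(T_deep − T_surf) + β(S_deep − S_surf′) = 0.
S_surf′ = S_deep − (α/β)·ΔT = 33.70 − (1.6 × 10⁻⁴/7.2 × 10⁻⁴)·(+1.3) = 33.4111 psu.
Increase required: 33.4111 − 30.85 = 2.5611 psu.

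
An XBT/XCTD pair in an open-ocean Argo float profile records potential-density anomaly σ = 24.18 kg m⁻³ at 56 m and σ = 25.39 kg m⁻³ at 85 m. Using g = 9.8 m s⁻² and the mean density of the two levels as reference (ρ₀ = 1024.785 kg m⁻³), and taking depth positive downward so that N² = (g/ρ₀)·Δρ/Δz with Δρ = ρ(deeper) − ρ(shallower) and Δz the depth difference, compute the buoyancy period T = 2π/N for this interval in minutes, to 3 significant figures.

5.24 min

Δρ = 1025.39 − 1024.18 = 1.21 kg m⁻³ over Δz = 85 − 56 = 29 m.
N² = (9.8/1024.785) × (1.21/29) = 3.9901 × 10⁻⁴ s⁻².
N = √(3.9901 × 10⁻⁴) = 0.019975 rad s⁻¹, so T = 2π/N = 314.55 s = 5.2425 min ≈ 5.24 min.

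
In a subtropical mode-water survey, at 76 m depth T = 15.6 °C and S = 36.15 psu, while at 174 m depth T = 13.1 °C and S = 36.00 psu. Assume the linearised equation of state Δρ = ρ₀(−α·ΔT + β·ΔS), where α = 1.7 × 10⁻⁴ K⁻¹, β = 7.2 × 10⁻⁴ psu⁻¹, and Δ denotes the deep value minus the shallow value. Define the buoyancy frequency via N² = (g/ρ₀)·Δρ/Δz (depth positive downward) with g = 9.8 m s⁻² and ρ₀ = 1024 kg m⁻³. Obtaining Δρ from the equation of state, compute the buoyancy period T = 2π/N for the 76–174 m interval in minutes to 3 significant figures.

18.6 min

ΔT = -2.5 K, ΔS = -0.15 psu (deep − shallow).
Δρ/ρ₀ = −αΔT + βΔS = 4.25 × 10⁻⁴ − 1.08 × 10⁻⁴ = 3.17 × 10⁻⁴, so Δρ ≈ 0.3246 kg m⁻³.
N² = (g/ρ₀)·Δρ/Δz = g·(Δρ/ρ₀)/Δz = 9.8 × 3.17 × 10⁻⁴ / 98 = 3.1700 × 10⁻⁵ s⁻².
N = √(3.1700 × 10⁻⁵) = 5.6303 × 10⁻³ rad s⁻¹ → T = 2π/N = 1.1160 × 10³ s = 18.600 min ≈ 18.6 min.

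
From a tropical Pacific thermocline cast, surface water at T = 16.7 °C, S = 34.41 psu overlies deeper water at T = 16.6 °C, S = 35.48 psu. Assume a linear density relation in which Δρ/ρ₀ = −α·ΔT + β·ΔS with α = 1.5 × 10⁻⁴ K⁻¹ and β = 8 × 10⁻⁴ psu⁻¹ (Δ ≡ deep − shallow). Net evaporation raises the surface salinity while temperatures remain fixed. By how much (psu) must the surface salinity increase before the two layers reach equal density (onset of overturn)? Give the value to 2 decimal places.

Neutral buoyancy requires −α(T_deep − T_surf) + β(S_deep − S_surf′) = 0.
S_surf′ = S_deep − (α/β)·ΔT = 35.48 − (1.5 × 10⁻⁴/8 × 10⁻⁴)·(-0.1) = 35.4987 psu.
Increase required: 35.4987 − 34.41 = 1.0887 psu.

1.09 psu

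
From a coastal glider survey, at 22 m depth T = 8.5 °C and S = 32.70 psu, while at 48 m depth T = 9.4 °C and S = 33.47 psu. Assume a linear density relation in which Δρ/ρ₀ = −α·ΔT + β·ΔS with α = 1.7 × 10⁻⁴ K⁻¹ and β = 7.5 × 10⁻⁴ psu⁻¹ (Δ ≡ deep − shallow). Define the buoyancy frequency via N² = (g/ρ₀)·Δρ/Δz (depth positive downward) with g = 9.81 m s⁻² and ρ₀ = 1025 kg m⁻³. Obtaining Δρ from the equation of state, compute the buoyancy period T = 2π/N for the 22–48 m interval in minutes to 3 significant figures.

8.27 min

ΔT = +0.9 K, ΔS = +0.77 psu (deep − shallow).
Δρ/ρ₀ = −αΔT + βΔS = -1.53 × 10⁻⁴ + 5.775 × 10⁻⁴ = 4.245 × 10⁻⁴, so Δρ ≈ 0.4351 kg m⁻³.
N² = (g/ρ₀)·Δρ/Δz = g·(Δρ/ρ₀)/Δz = 9.81 × 4.245 × 10⁻⁴ / 26 = 1.6017 × 10⁻⁴ s⁻².
N = √(1.6017 × 10⁻⁴) = 0.012656 rad s⁻¹ → T = 2π/N = 496.46 s = 8.2743 min ≈ 8.27 min.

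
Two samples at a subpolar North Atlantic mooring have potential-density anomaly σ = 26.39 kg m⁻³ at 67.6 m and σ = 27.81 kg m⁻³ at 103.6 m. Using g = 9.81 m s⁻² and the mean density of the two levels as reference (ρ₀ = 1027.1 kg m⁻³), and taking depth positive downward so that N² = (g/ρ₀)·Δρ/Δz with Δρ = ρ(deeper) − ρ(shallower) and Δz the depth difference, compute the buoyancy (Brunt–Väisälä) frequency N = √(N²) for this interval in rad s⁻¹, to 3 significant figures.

0.0194 rad s⁻¹

Δρ = 1027.81 − 1026.39 = 1.42 kg m⁻³ over Δz = 103.6 − 67.6 = 36 m.
N² = (9.81/1027.1) × (1.42/36) = 3.7674 × 10⁻⁴ s⁻².
N = √(3.7674 × 10⁻⁴) = 0.019410 rad s⁻¹ ≈ 0.0194 rad s⁻¹.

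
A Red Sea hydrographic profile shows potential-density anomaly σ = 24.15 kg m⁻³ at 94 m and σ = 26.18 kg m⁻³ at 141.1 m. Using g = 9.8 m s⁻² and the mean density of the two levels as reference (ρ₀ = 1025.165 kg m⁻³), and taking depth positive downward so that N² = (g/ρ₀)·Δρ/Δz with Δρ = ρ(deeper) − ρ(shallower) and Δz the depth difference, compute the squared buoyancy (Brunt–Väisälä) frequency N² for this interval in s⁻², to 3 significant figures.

Δρ = 1026.18 − 1024.15 = 2.03 kg m⁻³ over Δz = 141.1 − 94 = 47.1 m.
N² = (9.8/1025.165) × (2.03/47.1) = 4.1201 × 10⁻⁴ s⁻² ≈ 4.12 × 10⁻⁴ s⁻².
A positive N² confirms static stability across the interval.

4.12 × 10⁻⁴ s⁻²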